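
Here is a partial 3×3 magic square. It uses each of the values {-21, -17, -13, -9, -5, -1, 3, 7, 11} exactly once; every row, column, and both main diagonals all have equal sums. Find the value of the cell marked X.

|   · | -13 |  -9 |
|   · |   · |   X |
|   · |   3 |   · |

The 9 entries sum to -45, so each line sums to -45/3 = -15.
Row 1 needs -15; the known cells sum to -22, so (1,1) = 7.
Column 2 must total -15; the given cells sum to -10, so (2,2) = -5.
Main diagonal must total -15; the given cells sum to 2, so (3,3) = -17.
Anti-diagonal: -9 + (-5) + ? = -15, so (3,1) = -1.
From column 1, -15 − (7 + (-1)) gives (2,1) = -21.
From column 3, -15 − (-9 + (-17)) gives (2,3) = 11.

11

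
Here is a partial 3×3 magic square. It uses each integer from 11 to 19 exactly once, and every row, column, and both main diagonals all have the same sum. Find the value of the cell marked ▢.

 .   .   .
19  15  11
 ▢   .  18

14

The entries are 11 through 19, which sum to 135, so each line sums to 135/3 = 45.
From column 3, 45 − (11 + 18) gives (1,3) = 16.
The remaining cell in main diagonal is (1,1) = 45 − 33 = 12.
Anti-diagonal needs 45; the known cells sum to 31, so (3,1) = 14.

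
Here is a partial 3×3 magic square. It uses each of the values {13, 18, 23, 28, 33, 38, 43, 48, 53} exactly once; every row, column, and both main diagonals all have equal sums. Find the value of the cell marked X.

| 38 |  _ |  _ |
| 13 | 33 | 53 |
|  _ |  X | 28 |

The 9 entries sum to 297, so each line sums to 297/3 = 99.
Using column 1: 38 + 13 + ? → (3,1) = 99 − 51 = 48.
From column 3, 99 − (53 + 28) gives (1,3) = 18.
The remaining cell in row 1 is (1,2) = 99 − 56 = 43.
Row 3 must total 99; the given cells sum to 76, so (3,2) = 23.

23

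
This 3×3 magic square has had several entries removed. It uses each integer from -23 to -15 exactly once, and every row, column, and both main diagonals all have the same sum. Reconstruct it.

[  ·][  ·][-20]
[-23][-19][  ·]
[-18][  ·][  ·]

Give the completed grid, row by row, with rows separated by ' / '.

The entries are -23 through -15, which sum to -171, so each line sums to -171/3 = -57.
Row 2: -23 + (-19) + ? = -57, so (2,3) = -15.
Column 1 must total -57; the given cells sum to -41, so (1,1) = -16.
Column 3 must total -57; the given cells sum to -35, so (3,3) = -22.
The remaining cell in row 1 is (1,2) = -57 − (-36) = -21.
Row 3 must total -57; the given cells sum to -40, so (3,2) = -17.

-16 -21 -20 / -23 -19 -15 / -18 -17 -22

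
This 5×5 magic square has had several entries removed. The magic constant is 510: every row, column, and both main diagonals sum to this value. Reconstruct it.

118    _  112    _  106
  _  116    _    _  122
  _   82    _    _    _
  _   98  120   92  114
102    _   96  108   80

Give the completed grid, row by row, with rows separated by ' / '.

Row 4: 98 + 120 + 92 + 114 + ? = 510, so (4,1) = 86.
Row 5 needs 510; the known cells sum to 386, so (5,2) = 124.
The remaining cell in column 2 is (1,2) = 510 − 420 = 90.
The remaining cell in column 5 is (3,5) = 510 − 422 = 88.
From main diagonal, 510 − (118 + 116 + 92 + 80) gives (3,3) = 104.
Using anti-diagonal: 106 + 104 + 98 + 102 + ? → (2,4) = 510 − 410 = 100.
The remaining cell in row 1 is (1,4) = 510 − 426 = 84.
Column 3: 112 + 104 + 120 + 96 + ? = 510, so (2,3) = 78.
Column 4: 84 + 100 + 92 + 108 + ? = 510, so (3,4) = 126.
The remaining cell in row 2 is (2,1) = 510 − 416 = 94.
Row 3: 82 + 104 + 126 + 88 + ? = 510, so (3,1) = 110.

118 90 112 84 106 / 94 116 78 100 122 / 110 82 104 126 88 / 86 98 120 92 114 / 102 124 96 108 80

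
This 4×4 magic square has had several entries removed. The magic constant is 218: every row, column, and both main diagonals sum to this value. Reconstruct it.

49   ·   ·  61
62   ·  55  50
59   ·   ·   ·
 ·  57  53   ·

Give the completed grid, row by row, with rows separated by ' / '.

Row 2 needs 218; the known cells sum to 167, so (2,2) = 51.
The remaining cell in column 1 is (4,1) = 218 − 170 = 48.
Using anti-diagonal: 61 + 55 + 48 + ? → (3,2) = 218 − 164 = 54.
Row 4 needs 218; the known cells sum to 158, so (4,4) = 60.
Column 2: 51 + 54 + 57 + ? = 218, so (1,2) = 56.
Using column 4: 61 + 50 + 60 + ? → (3,4) = 218 − 171 = 47.
Main diagonal must total 218; the given cells sum to 160, so (3,3) = 58.
Using row 1: 49 + 56 + 61 + ? → (1,3) = 218 − 166 = 52.

49 56 52 61 / 62 51 55 50 / 59 54 58 47 / 48 57 53 60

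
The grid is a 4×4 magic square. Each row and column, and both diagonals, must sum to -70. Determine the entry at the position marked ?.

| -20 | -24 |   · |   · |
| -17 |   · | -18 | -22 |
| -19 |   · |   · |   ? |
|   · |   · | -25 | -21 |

-12

Using row 2: -17 + (-18) + (-22) + ? → (2,2) = -70 − (-57) = -13.
Column 1: -20 + (-17) + (-19) + ? = -70, so (4,1) = -14.
From main diagonal, -70 − (-20 + (-13) + (-21)) gives (3,3) = -16.
Row 4 needs -70; the known cells sum to -60, so (4,2) = -10.
Using column 2: -24 + (-13) + (-10) + ? → (3,2) = -70 − (-47) = -23.
Column 3 must total -70; the given cells sum to -59, so (1,3) = -11.
Using anti-diagonal: -18 + (-23) + (-14) + ? → (1,4) = -70 − (-55) = -15.
The remaining cell in row 3 is (3,4) = -70 − (-58) = -12.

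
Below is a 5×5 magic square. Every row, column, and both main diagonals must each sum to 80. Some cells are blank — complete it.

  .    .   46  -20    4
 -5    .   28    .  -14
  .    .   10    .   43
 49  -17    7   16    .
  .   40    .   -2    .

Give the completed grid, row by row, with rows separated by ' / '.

13 37 46 -20 4 / -5 19 28 52 -14 / -8 1 10 34 43 / 49 -17 7 16 25 / 31 40 -11 -2 22

Row 4 needs 80; the known cells sum to 55, so (4,5) = 25.
Column 3: 46 + 28 + 10 + 7 + ? = 80, so (5,3) = -11.
The remaining cell in column 5 is (5,5) = 80 − 58 = 22.
Row 5 needs 80; the known cells sum to 49, so (5,1) = 31.
The remaining cell in anti-diagonal is (2,4) = 80 − 28 = 52.
Row 2 needs 80; the known cells sum to 61, so (2,2) = 19.
From column 4, 80 − (-20 + 52 + 16 + (-2)) gives (3,4) = 34.
Main diagonal: 19 + 10 + 16 + 22 + ? = 80, so (1,1) = 13.
From row 1, 80 − (13 + 46 + (-20) + 4) gives (1,2) = 37.
Using column 1: 13 + (-5) + 49 + 31 + ? → (3,1) = 80 − 88 = -8.
Using column 2: 37 + 19 + (-17) + 40 + ? → (3,2) = 80 − 79 = 1.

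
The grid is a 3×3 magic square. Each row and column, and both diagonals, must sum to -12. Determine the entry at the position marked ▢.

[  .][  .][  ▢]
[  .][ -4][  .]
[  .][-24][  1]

-19

Row 3 needs -12; the known cells sum to -23, so (3,1) = 11.
From column 2, -12 − (-4 + (-24)) gives (1,2) = 16.
The remaining cell in main diagonal is (1,1) = -12 − (-3) = -9.
Anti-diagonal must total -12; the given cells sum to 7, so (1,3) = -19.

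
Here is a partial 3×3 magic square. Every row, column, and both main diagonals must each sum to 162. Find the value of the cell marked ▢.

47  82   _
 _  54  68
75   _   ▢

61

Row 1: 47 + 82 + ? = 162, so (1,3) = 33.
The remaining cell in row 2 is (2,1) = 162 − 122 = 40.
Column 2: 82 + 54 + ? = 162, so (3,2) = 26.
Column 3: 33 + 68 + ? = 162, so (3,3) = 61.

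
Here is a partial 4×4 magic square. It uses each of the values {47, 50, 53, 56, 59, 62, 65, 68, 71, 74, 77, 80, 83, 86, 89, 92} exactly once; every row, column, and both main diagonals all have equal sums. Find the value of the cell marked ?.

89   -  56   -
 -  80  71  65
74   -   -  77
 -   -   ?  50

The 16 entries sum to 1112, so each line sums to 1112/4 = 278.
Using row 2: 80 + 71 + 65 + ? → (2,1) = 278 − 216 = 62.
The remaining cell in column 1 is (4,1) = 278 − 225 = 53.
Column 4: 65 + 77 + 50 + ? = 278, so (1,4) = 86.
Main diagonal: 89 + 80 + 50 + ? = 278, so (3,3) = 59.
From anti-diagonal, 278 − (86 + 71 + 53) gives (3,2) = 68.
Using row 1: 89 + 56 + 86 + ? → (1,2) = 278 − 231 = 47.
Using column 2: 47 + 80 + 68 + ? → (4,2) = 278 − 195 = 83.
From column 3, 278 − (56 + 71 + 59) gives (4,3) = 92.

92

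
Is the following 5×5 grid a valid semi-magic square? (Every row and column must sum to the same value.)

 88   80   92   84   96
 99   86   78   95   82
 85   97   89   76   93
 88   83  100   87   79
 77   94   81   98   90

Row 1: 88 + 80 + 92 + 84 + 96 = 440.
Row 2: 99 + 86 + 78 + 95 + 82 = 440.
Row 3: 85 + 97 + 89 + 76 + 93 = 440.
Row 4: 88 + 83 + 100 + 87 + 79 = 437.
Row 5: 77 + 94 + 81 + 98 + 90 = 440.
Column 1: 88 + 99 + 85 + 88 + 77 = 437.
Column 2: 80 + 86 + 97 + 83 + 94 = 440.
Column 3: 92 + 78 + 89 + 100 + 81 = 440.
Column 4: 84 + 95 + 76 + 87 + 98 = 440.
Column 5: 96 + 82 + 93 + 79 + 90 = 440.

No — column 1 sums to 437 but row 5 sums to 440.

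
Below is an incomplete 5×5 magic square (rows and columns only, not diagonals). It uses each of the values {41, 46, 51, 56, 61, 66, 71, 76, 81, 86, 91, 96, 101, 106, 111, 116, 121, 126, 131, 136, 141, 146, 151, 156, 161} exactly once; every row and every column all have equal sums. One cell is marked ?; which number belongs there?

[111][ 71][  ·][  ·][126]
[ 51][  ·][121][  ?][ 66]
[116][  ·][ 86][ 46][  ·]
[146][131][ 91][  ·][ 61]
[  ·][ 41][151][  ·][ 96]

106

The 25 entries sum to 2525, so each line sums to 2525/5 = 505.
The remaining cell in row 4 is (4,4) = 505 − 429 = 76.
Column 1 must total 505; the given cells sum to 424, so (5,1) = 81.
Column 3 must total 505; the given cells sum to 449, so (1,3) = 56.
Column 5: 126 + 66 + 61 + 96 + ? = 505, so (3,5) = 156.
Row 1 needs 505; the known cells sum to 364, so (1,4) = 141.
Row 3 needs 505; the known cells sum to 404, so (3,2) = 101.
Using row 5: 81 + 41 + 151 + 96 + ? → (5,4) = 505 − 369 = 136.
Column 2: 71 + 101 + 131 + 41 + ? = 505, so (2,2) = 161.
Column 4 needs 505; the known cells sum to 399, so (2,4) = 106.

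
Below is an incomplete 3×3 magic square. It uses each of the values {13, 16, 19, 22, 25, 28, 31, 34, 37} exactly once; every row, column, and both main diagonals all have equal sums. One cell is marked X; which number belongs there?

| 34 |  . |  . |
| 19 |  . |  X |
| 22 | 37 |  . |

The 9 entries sum to 225, so each line sums to 225/3 = 75.
Row 3 needs 75; the known cells sum to 59, so (3,3) = 16.
Using main diagonal: 34 + 16 + ? → (2,2) = 75 − 50 = 25.
Anti-diagonal needs 75; the known cells sum to 47, so (1,3) = 28.
The remaining cell in row 1 is (1,2) = 75 − 62 = 13.
The remaining cell in row 2 is (2,3) = 75 − 44 = 31.

31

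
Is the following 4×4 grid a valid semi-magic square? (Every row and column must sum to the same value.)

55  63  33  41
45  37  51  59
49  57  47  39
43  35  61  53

Yes

Row 1: 55 + 63 + 33 + 41 = 192.
Row 2: 45 + 37 + 51 + 59 = 192.
Row 3: 49 + 57 + 47 + 39 = 192.
Row 4: 43 + 35 + 61 + 53 = 192.
Column 1: 55 + 45 + 49 + 43 = 192.
Column 2: 63 + 37 + 57 + 35 = 192.
Column 3: 33 + 51 + 47 + 61 = 192.
Column 4: 41 + 59 + 39 + 53 = 192.
All lines sum to 192.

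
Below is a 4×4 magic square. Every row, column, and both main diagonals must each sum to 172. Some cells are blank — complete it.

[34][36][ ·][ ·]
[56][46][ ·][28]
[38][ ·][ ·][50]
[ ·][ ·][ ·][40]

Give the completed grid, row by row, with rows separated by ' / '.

Row 2: 56 + 46 + 28 + ? = 172, so (2,3) = 42.
Using column 1: 34 + 56 + 38 + ? → (4,1) = 172 − 128 = 44.
The remaining cell in column 4 is (1,4) = 172 − 118 = 54.
The remaining cell in main diagonal is (3,3) = 172 − 120 = 52.
From anti-diagonal, 172 − (54 + 42 + 44) gives (3,2) = 32.
Row 1 must total 172; the given cells sum to 124, so (1,3) = 48.
From column 2, 172 − (36 + 46 + 32) gives (4,2) = 58.
Column 3 needs 172; the known cells sum to 142, so (4,3) = 30.

34 36 48 54 / 56 46 42 28 / 38 32 52 50 / 44 58 30 40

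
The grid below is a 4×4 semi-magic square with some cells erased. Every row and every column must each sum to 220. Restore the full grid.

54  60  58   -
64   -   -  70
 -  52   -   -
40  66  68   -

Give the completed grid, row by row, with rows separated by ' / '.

54 60 58 48 / 64 42 44 70 / 62 52 50 56 / 40 66 68 46

Using row 1: 54 + 60 + 58 + ? → (1,4) = 220 − 172 = 48.
Row 4 must total 220; the given cells sum to 174, so (4,4) = 46.
Column 1 must total 220; the given cells sum to 158, so (3,1) = 62.
From column 2, 220 − (60 + 52 + 66) gives (2,2) = 42.
Using column 4: 48 + 70 + 46 + ? → (3,4) = 220 − 164 = 56.
Using row 2: 64 + 42 + 70 + ? → (2,3) = 220 − 176 = 44.
The remaining cell in row 3 is (3,3) = 220 − 170 = 50.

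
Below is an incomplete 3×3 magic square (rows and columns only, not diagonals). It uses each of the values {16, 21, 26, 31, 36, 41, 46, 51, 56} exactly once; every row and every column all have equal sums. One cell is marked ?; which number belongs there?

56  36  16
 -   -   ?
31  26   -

41

The 9 entries sum to 324, so each line sums to 324/3 = 108.
The remaining cell in row 3 is (3,3) = 108 − 57 = 51.
Column 1: 56 + 31 + ? = 108, so (2,1) = 21.
From column 2, 108 − (36 + 26) gives (2,2) = 46.
Using column 3: 16 + 51 + ? → (2,3) = 108 − 67 = 41.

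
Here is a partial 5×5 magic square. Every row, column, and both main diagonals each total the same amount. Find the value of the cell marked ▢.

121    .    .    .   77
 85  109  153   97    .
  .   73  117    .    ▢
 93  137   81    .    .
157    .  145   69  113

Anti-diagonal is complete and sums to 585; that is the magic constant.
The remaining cell in row 2 is (2,5) = 585 − 444 = 141.
Row 5: 157 + 145 + 69 + 113 + ? = 585, so (5,2) = 101.
The remaining cell in column 1 is (3,1) = 585 − 456 = 129.
Column 2 needs 585; the known cells sum to 420, so (1,2) = 165.
Column 3 must total 585; the given cells sum to 496, so (1,3) = 89.
From main diagonal, 585 − (121 + 109 + 117 + 113) gives (4,4) = 125.
From row 1, 585 − (121 + 165 + 89 + 77) gives (1,4) = 133.
The remaining cell in row 4 is (4,5) = 585 − 436 = 149.
From column 4, 585 − (133 + 97 + 125 + 69) gives (3,4) = 161.
The remaining cell in column 5 is (3,5) = 585 − 480 = 105.

105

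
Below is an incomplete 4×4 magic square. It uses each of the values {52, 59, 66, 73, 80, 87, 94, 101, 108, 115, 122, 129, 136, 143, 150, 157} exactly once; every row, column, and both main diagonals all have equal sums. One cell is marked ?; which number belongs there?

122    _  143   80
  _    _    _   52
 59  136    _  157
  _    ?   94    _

The 16 entries sum to 1672, so each line sums to 1672/4 = 418.
Row 1 must total 418; the given cells sum to 345, so (1,2) = 73.
From row 3, 418 − (59 + 136 + 157) gives (3,3) = 66.
From column 3, 418 − (143 + 66 + 94) gives (2,3) = 115.
Column 4: 80 + 52 + 157 + ? = 418, so (4,4) = 129.
The remaining cell in main diagonal is (2,2) = 418 − 317 = 101.
Using anti-diagonal: 80 + 115 + 136 + ? → (4,1) = 418 − 331 = 87.
The remaining cell in row 2 is (2,1) = 418 − 268 = 150.
From row 4, 418 − (87 + 94 + 129) gives (4,2) = 108.

108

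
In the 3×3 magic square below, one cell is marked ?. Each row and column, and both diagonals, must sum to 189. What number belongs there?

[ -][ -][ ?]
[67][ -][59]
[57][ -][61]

The remaining cell in row 2 is (2,2) = 189 − 126 = 63.
From row 3, 189 − (57 + 61) gives (3,2) = 71.
Column 1: 67 + 57 + ? = 189, so (1,1) = 65.
Column 2: 63 + 71 + ? = 189, so (1,2) = 55.
The remaining cell in column 3 is (1,3) = 189 − 120 = 69.

69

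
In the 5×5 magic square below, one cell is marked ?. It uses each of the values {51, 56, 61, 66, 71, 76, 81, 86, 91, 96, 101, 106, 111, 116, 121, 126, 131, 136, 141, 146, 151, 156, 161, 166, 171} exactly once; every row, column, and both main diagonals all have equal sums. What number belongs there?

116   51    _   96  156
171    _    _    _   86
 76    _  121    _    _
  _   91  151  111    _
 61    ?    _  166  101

The 25 entries sum to 2775, so each line sums to 2775/5 = 555.
Using row 1: 116 + 51 + 96 + 156 + ? → (1,3) = 555 − 419 = 136.
Column 1 must total 555; the given cells sum to 424, so (4,1) = 131.
Main diagonal must total 555; the given cells sum to 449, so (2,2) = 106.
Anti-diagonal: 156 + 121 + 91 + 61 + ? = 555, so (2,4) = 126.
Row 2 needs 555; the known cells sum to 489, so (2,3) = 66.
From row 4, 555 − (131 + 91 + 151 + 111) gives (4,5) = 71.
Using column 3: 136 + 66 + 121 + 151 + ? → (5,3) = 555 − 474 = 81.
Column 4: 96 + 126 + 111 + 166 + ? = 555, so (3,4) = 56.
From column 5, 555 − (156 + 86 + 71 + 101) gives (3,5) = 141.
From row 3, 555 − (76 + 121 + 56 + 141) gives (3,2) = 161.
Row 5: 61 + 81 + 166 + 101 + ? = 555, so (5,2) = 146.

146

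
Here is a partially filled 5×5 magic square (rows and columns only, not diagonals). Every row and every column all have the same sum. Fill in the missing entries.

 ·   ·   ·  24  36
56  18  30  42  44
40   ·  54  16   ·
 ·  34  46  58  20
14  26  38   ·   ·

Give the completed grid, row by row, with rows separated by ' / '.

48 60 22 24 36 / 56 18 30 42 44 / 40 52 54 16 28 / 32 34 46 58 20 / 14 26 38 50 62

Row 2 is already complete: 56 + 18 + 30 + 42 + 44 = 190, so that is the magic constant.
From row 4, 190 − (34 + 46 + 58 + 20) gives (4,1) = 32.
Using column 1: 56 + 40 + 32 + 14 + ? → (1,1) = 190 − 142 = 48.
Column 3 needs 190; the known cells sum to 168, so (1,3) = 22.
Column 4 needs 190; the known cells sum to 140, so (5,4) = 50.
From row 1, 190 − (48 + 22 + 24 + 36) gives (1,2) = 60.
Using row 5: 14 + 26 + 38 + 50 + ? → (5,5) = 190 − 128 = 62.
Column 2: 60 + 18 + 34 + 26 + ? = 190, so (3,2) = 52.
Column 5: 36 + 44 + 20 + 62 + ? = 190, so (3,5) = 28.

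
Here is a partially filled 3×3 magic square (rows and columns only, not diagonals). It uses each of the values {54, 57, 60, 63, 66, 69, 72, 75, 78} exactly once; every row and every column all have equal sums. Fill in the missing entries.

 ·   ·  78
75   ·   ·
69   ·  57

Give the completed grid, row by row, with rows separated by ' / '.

54 66 78 / 75 60 63 / 69 72 57

The 9 entries sum to 594, so each line sums to 594/3 = 198.
Using row 3: 69 + 57 + ? → (3,2) = 198 − 126 = 72.
Column 1 must total 198; the given cells sum to 144, so (1,1) = 54.
Column 3 must total 198; the given cells sum to 135, so (2,3) = 63.
Row 1 must total 198; the given cells sum to 132, so (1,2) = 66.
Row 2: 75 + 63 + ? = 198, so (2,2) = 60.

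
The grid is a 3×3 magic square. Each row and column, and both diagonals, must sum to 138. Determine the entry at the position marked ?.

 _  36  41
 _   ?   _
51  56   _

46

Row 1: 36 + 41 + ? = 138, so (1,1) = 61.
From row 3, 138 − (51 + 56) gives (3,3) = 31.
Column 1 needs 138; the known cells sum to 112, so (2,1) = 26.
Using column 2: 36 + 56 + ? → (2,2) = 138 − 92 = 46.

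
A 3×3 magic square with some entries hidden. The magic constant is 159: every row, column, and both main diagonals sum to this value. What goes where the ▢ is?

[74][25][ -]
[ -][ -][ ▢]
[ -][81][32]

67

The remaining cell in row 1 is (1,3) = 159 − 99 = 60.
The remaining cell in row 3 is (3,1) = 159 − 113 = 46.
Column 1 must total 159; the given cells sum to 120, so (2,1) = 39.
Column 2 needs 159; the known cells sum to 106, so (2,2) = 53.
Column 3 must total 159; the given cells sum to 92, so (2,3) = 67.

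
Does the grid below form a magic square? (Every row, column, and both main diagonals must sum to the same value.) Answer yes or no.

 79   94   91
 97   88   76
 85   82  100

No — row 2 sums to 261 but column 3 sums to 267.

Row 1: 79 + 94 + 91 = 264.
Row 2: 97 + 88 + 76 = 261.
Row 3: 85 + 82 + 100 = 267.
Column 1: 79 + 97 + 85 = 261.
Column 2: 94 + 88 + 82 = 264.
Column 3: 91 + 76 + 100 = 267.
Main diagonal: 79 + 88 + 100 = 267.
Anti-diagonal: 91 + 88 + 85 = 264.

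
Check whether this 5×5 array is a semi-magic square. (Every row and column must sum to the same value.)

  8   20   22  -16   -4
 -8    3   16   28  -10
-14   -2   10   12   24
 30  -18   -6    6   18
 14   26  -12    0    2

Row 1: 8 + 20 + 22 + (-16) + (-4) = 30.
Row 2: -8 + 3 + 16 + 28 + (-10) = 29.
Row 3: -14 + (-2) + 10 + 12 + 24 = 30.
Row 4: 30 + (-18) + (-6) + 6 + 18 = 30.
Row 5: 14 + 26 + (-12) + 0 + 2 = 30.
Column 1: 8 + (-8) + (-14) + 30 + 14 = 30.
Column 2: 20 + 3 + (-2) + (-18) + 26 = 29.
Column 3: 22 + 16 + 10 + (-6) + (-12) = 30.
Column 4: -16 + 28 + 12 + 6 + 0 = 30.
Column 5: -4 + (-10) + 24 + 18 + 2 = 30.

No — row 4 sums to 30 but row 2 sums to 29.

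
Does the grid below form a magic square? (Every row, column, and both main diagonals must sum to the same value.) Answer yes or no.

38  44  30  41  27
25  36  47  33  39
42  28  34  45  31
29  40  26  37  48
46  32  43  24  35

Yes

Row 1: 38 + 44 + 30 + 41 + 27 = 180.
Row 2: 25 + 36 + 47 + 33 + 39 = 180.
Row 3: 42 + 28 + 34 + 45 + 31 = 180.
Row 4: 29 + 40 + 26 + 37 + 48 = 180.
Row 5: 46 + 32 + 43 + 24 + 35 = 180.
Column 1: 38 + 25 + 42 + 29 + 46 = 180.
Column 2: 44 + 36 + 28 + 40 + 32 = 180.
Column 3: 30 + 47 + 34 + 26 + 43 = 180.
Column 4: 41 + 33 + 45 + 37 + 24 = 180.
Column 5: 27 + 39 + 31 + 48 + 35 = 180.
Main diagonal: 38 + 36 + 34 + 37 + 35 = 180.
Anti-diagonal: 27 + 33 + 34 + 40 + 46 = 180.
All lines sum to 180.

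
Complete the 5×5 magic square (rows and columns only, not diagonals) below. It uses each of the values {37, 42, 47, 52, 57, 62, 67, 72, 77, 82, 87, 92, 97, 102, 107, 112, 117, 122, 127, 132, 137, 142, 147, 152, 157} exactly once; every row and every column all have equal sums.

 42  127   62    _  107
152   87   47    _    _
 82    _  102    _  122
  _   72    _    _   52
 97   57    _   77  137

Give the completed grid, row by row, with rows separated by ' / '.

The 25 entries sum to 2425, so each line sums to 2425/5 = 485.
From row 1, 485 − (42 + 127 + 62 + 107) gives (1,4) = 147.
Row 5 needs 485; the known cells sum to 368, so (5,3) = 117.
Column 1 must total 485; the given cells sum to 373, so (4,1) = 112.
Column 2: 127 + 87 + 72 + 57 + ? = 485, so (3,2) = 142.
From column 3, 485 − (62 + 47 + 102 + 117) gives (4,3) = 157.
Column 5 needs 485; the known cells sum to 418, so (2,5) = 67.
From row 2, 485 − (152 + 87 + 47 + 67) gives (2,4) = 132.
The remaining cell in row 3 is (3,4) = 485 − 448 = 37.
Using row 4: 112 + 72 + 157 + 52 + ? → (4,4) = 485 − 393 = 92.

42 127 62 147 107 / 152 87 47 132 67 / 82 142 102 37 122 / 112 72 157 92 52 / 97 57 117 77 137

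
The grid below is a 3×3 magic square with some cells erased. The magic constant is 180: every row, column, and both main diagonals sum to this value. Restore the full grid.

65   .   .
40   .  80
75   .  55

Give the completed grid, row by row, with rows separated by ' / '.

Row 2 needs 180; the known cells sum to 120, so (2,2) = 60.
Row 3: 75 + 55 + ? = 180, so (3,2) = 50.
From column 2, 180 − (60 + 50) gives (1,2) = 70.
The remaining cell in column 3 is (1,3) = 180 − 135 = 45.

65 70 45 / 40 60 80 / 75 50 55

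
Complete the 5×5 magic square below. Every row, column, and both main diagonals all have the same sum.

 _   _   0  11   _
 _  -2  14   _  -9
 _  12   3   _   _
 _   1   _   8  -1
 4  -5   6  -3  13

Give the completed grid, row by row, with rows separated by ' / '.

-7 9 0 11 2 / 7 -2 14 5 -9 / -4 12 3 -6 10 / 15 1 -8 8 -1 / 4 -5 6 -3 13

Row 5 is already complete: 4 + -5 + 6 + -3 + 13 = 15, so that is the magic constant.
Column 2 must total 15; the given cells sum to 6, so (1,2) = 9.
From column 3, 15 − (0 + 14 + 3 + 6) gives (4,3) = -8.
Main diagonal must total 15; the given cells sum to 22, so (1,1) = -7.
Using row 1: -7 + 9 + 0 + 11 + ? → (1,5) = 15 − 13 = 2.
Row 4 needs 15; the known cells sum to 0, so (4,1) = 15.
Column 5 needs 15; the known cells sum to 5, so (3,5) = 10.
Anti-diagonal must total 15; the given cells sum to 10, so (2,4) = 5.
Using row 2: -2 + 14 + 5 + (-9) + ? → (2,1) = 15 − 8 = 7.
Using column 1: -7 + 7 + 15 + 4 + ? → (3,1) = 15 − 19 = -4.
Column 4 needs 15; the known cells sum to 21, so (3,4) = -6.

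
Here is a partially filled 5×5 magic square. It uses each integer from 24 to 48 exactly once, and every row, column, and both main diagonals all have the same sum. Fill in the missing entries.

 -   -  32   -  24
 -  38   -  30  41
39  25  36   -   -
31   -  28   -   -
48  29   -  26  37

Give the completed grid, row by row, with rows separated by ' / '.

The entries are 24 through 48, which sum to 900, so each line sums to 900/5 = 180.
From row 5, 180 − (48 + 29 + 26 + 37) gives (5,3) = 40.
From column 3, 180 − (32 + 36 + 28 + 40) gives (2,3) = 44.
Using anti-diagonal: 24 + 30 + 36 + 48 + ? → (4,2) = 180 − 138 = 42.
From row 2, 180 − (38 + 44 + 30 + 41) gives (2,1) = 27.
Column 1 needs 180; the known cells sum to 145, so (1,1) = 35.
Column 2 needs 180; the known cells sum to 134, so (1,2) = 46.
Main diagonal: 35 + 38 + 36 + 37 + ? = 180, so (4,4) = 34.
Row 1 needs 180; the known cells sum to 137, so (1,4) = 43.
Row 4: 31 + 42 + 28 + 34 + ? = 180, so (4,5) = 45.
From column 4, 180 − (43 + 30 + 34 + 26) gives (3,4) = 47.
Column 5 needs 180; the known cells sum to 147, so (3,5) = 33.

35 46 32 43 24 / 27 38 44 30 41 / 39 25 36 47 33 / 31 42 28 34 45 / 48 29 40 26 37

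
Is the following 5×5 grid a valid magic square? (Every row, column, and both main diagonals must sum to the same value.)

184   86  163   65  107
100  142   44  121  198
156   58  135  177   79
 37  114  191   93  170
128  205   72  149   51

Yes

Row 1: 184 + 86 + 163 + 65 + 107 = 605.
Row 2: 100 + 142 + 44 + 121 + 198 = 605.
Row 3: 156 + 58 + 135 + 177 + 79 = 605.
Row 4: 37 + 114 + 191 + 93 + 170 = 605.
Row 5: 128 + 205 + 72 + 149 + 51 = 605.
Column 1: 184 + 100 + 156 + 37 + 128 = 605.
Column 2: 86 + 142 + 58 + 114 + 205 = 605.
Column 3: 163 + 44 + 135 + 191 + 72 = 605.
Column 4: 65 + 121 + 177 + 93 + 149 = 605.
Column 5: 107 + 198 + 79 + 170 + 51 = 605.
Main diagonal: 184 + 142 + 135 + 93 + 51 = 605.
Anti-diagonal: 107 + 121 + 135 + 114 + 128 = 605.
All lines sum to 605.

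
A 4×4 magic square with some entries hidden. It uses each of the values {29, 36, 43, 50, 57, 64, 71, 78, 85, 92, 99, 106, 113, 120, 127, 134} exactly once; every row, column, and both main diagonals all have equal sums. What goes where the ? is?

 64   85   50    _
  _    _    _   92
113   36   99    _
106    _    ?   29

120

The 16 entries sum to 1304, so each line sums to 1304/4 = 326.
Row 1 needs 326; the known cells sum to 199, so (1,4) = 127.
Row 3: 113 + 36 + 99 + ? = 326, so (3,4) = 78.
The remaining cell in column 1 is (2,1) = 326 − 283 = 43.
Main diagonal: 64 + 99 + 29 + ? = 326, so (2,2) = 134.
Anti-diagonal needs 326; the known cells sum to 269, so (2,3) = 57.
From column 2, 326 − (85 + 134 + 36) gives (4,2) = 71.
From column 3, 326 − (50 + 57 + 99) gives (4,3) = 120.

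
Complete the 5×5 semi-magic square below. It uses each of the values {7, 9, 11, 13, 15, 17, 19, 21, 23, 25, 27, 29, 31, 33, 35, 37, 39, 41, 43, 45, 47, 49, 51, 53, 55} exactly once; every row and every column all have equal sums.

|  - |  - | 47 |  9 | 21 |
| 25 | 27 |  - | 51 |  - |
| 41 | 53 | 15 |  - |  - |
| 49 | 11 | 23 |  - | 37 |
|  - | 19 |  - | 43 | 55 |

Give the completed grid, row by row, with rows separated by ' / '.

33 45 47 9 21 / 25 27 39 51 13 / 41 53 15 17 29 / 49 11 23 35 37 / 7 19 31 43 55

The 25 entries sum to 775, so each line sums to 775/5 = 155.
Row 4 needs 155; the known cells sum to 120, so (4,4) = 35.
Column 2 needs 155; the known cells sum to 110, so (1,2) = 45.
From column 4, 155 − (9 + 51 + 35 + 43) gives (3,4) = 17.
Row 1 needs 155; the known cells sum to 122, so (1,1) = 33.
Row 3: 41 + 53 + 15 + 17 + ? = 155, so (3,5) = 29.
From column 1, 155 − (33 + 25 + 41 + 49) gives (5,1) = 7.
Column 5: 21 + 29 + 37 + 55 + ? = 155, so (2,5) = 13.
Row 2 must total 155; the given cells sum to 116, so (2,3) = 39.
The remaining cell in row 5 is (5,3) = 155 − 124 = 31.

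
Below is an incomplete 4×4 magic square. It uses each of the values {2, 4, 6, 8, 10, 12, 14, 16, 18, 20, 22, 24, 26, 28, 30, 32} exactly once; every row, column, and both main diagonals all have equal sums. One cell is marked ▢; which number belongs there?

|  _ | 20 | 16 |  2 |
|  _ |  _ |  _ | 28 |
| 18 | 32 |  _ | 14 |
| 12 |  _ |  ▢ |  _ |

26

The 16 entries sum to 272, so each line sums to 272/4 = 68.
From row 1, 68 − (20 + 16 + 2) gives (1,1) = 30.
The remaining cell in row 3 is (3,3) = 68 − 64 = 4.
Column 1 must total 68; the given cells sum to 60, so (2,1) = 8.
Column 4 must total 68; the given cells sum to 44, so (4,4) = 24.
Using main diagonal: 30 + 4 + 24 + ? → (2,2) = 68 − 58 = 10.
From anti-diagonal, 68 − (2 + 32 + 12) gives (2,3) = 22.
Using column 2: 20 + 10 + 32 + ? → (4,2) = 68 − 62 = 6.
Column 3 needs 68; the known cells sum to 42, so (4,3) = 26.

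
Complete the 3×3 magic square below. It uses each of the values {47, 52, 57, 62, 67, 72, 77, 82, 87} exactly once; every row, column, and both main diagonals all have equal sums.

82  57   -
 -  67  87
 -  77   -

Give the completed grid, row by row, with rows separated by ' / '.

82 57 62 / 47 67 87 / 72 77 52

The 9 entries sum to 603, so each line sums to 603/3 = 201.
Row 1 must total 201; the given cells sum to 139, so (1,3) = 62.
From row 2, 201 − (67 + 87) gives (2,1) = 47.
Column 1 needs 201; the known cells sum to 129, so (3,1) = 72.
Column 3 must total 201; the given cells sum to 149, so (3,3) = 52.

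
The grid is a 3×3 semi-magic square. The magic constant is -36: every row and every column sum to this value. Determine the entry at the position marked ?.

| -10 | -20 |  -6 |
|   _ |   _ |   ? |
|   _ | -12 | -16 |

-14

From row 3, -36 − (-12 + (-16)) gives (3,1) = -8.
Using column 1: -10 + (-8) + ? → (2,1) = -36 − (-18) = -18.
Column 2 needs -36; the known cells sum to -32, so (2,2) = -4.
Column 3: -6 + (-16) + ? = -36, so (2,3) = -14.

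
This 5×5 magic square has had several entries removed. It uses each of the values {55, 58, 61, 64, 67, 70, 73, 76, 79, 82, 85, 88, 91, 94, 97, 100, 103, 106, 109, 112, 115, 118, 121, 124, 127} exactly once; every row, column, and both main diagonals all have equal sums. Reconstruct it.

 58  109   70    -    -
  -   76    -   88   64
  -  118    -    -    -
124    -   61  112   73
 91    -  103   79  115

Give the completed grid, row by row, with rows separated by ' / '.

58 109 70 121 97 / 100 76 127 88 64 / 82 118 94 55 106 / 124 85 61 112 73 / 91 67 103 79 115

The 25 entries sum to 2275, so each line sums to 2275/5 = 455.
From row 4, 455 − (124 + 61 + 112 + 73) gives (4,2) = 85.
From row 5, 455 − (91 + 103 + 79 + 115) gives (5,2) = 67.
Main diagonal: 58 + 76 + 112 + 115 + ? = 455, so (3,3) = 94.
Anti-diagonal must total 455; the given cells sum to 358, so (1,5) = 97.
Using row 1: 58 + 109 + 70 + 97 + ? → (1,4) = 455 − 334 = 121.
From column 3, 455 − (70 + 94 + 61 + 103) gives (2,3) = 127.
Using column 4: 121 + 88 + 112 + 79 + ? → (3,4) = 455 − 400 = 55.
Column 5 must total 455; the given cells sum to 349, so (3,5) = 106.
Row 2: 76 + 127 + 88 + 64 + ? = 455, so (2,1) = 100.
The remaining cell in row 3 is (3,1) = 455 − 373 = 82.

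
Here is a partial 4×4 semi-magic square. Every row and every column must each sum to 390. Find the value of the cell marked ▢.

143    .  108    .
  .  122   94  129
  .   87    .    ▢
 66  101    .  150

52

Row 2: 122 + 94 + 129 + ? = 390, so (2,1) = 45.
Row 4: 66 + 101 + 150 + ? = 390, so (4,3) = 73.
Column 1 needs 390; the known cells sum to 254, so (3,1) = 136.
Column 2 must total 390; the given cells sum to 310, so (1,2) = 80.
Using column 3: 108 + 94 + 73 + ? → (3,3) = 390 − 275 = 115.
Row 1 must total 390; the given cells sum to 331, so (1,4) = 59.
Using row 3: 136 + 87 + 115 + ? → (3,4) = 390 − 338 = 52.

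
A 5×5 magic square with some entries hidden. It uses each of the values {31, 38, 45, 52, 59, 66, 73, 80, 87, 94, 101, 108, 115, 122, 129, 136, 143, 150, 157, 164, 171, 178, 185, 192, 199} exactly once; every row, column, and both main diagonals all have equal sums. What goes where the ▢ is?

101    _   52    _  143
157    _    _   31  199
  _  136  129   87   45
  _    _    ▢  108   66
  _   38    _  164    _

The 25 entries sum to 2875, so each line sums to 2875/5 = 575.
From row 3, 575 − (136 + 129 + 87 + 45) gives (3,1) = 178.
Column 4 must total 575; the given cells sum to 390, so (1,4) = 185.
Column 5 must total 575; the given cells sum to 453, so (5,5) = 122.
Main diagonal must total 575; the given cells sum to 460, so (2,2) = 115.
The remaining cell in row 1 is (1,2) = 575 − 481 = 94.
Row 2 must total 575; the given cells sum to 502, so (2,3) = 73.
The remaining cell in column 2 is (4,2) = 575 − 383 = 192.
From anti-diagonal, 575 − (143 + 31 + 129 + 192) gives (5,1) = 80.
Row 5 must total 575; the given cells sum to 404, so (5,3) = 171.
Column 1 must total 575; the given cells sum to 516, so (4,1) = 59.
The remaining cell in column 3 is (4,3) = 575 − 425 = 150.

150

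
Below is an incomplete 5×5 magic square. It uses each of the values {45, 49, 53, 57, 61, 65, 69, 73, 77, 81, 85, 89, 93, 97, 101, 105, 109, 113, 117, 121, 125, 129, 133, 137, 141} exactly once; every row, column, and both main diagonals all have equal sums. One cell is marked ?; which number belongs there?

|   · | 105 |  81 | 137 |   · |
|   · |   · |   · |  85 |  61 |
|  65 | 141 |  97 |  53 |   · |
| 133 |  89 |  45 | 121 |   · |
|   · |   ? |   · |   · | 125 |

57

The 25 entries sum to 2325, so each line sums to 2325/5 = 465.
The remaining cell in row 3 is (3,5) = 465 − 356 = 109.
From row 4, 465 − (133 + 89 + 45 + 121) gives (4,5) = 77.
The remaining cell in column 4 is (5,4) = 465 − 396 = 69.
The remaining cell in column 5 is (1,5) = 465 − 372 = 93.
From anti-diagonal, 465 − (93 + 85 + 97 + 89) gives (5,1) = 101.
Row 1: 105 + 81 + 137 + 93 + ? = 465, so (1,1) = 49.
Column 1: 49 + 65 + 133 + 101 + ? = 465, so (2,1) = 117.
Using main diagonal: 49 + 97 + 121 + 125 + ? → (2,2) = 465 − 392 = 73.
The remaining cell in row 2 is (2,3) = 465 − 336 = 129.
From column 2, 465 − (105 + 73 + 141 + 89) gives (5,2) = 57.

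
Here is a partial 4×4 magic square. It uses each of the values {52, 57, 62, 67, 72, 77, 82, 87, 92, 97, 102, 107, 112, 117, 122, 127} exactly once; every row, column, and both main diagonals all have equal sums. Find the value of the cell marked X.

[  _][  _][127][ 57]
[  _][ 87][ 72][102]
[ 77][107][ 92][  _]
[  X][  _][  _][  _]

122

The 16 entries sum to 1432, so each line sums to 1432/4 = 358.
From row 2, 358 − (87 + 72 + 102) gives (2,1) = 97.
Row 3 must total 358; the given cells sum to 276, so (3,4) = 82.
The remaining cell in column 3 is (4,3) = 358 − 291 = 67.
Column 4 must total 358; the given cells sum to 241, so (4,4) = 117.
Main diagonal needs 358; the known cells sum to 296, so (1,1) = 62.
From anti-diagonal, 358 − (57 + 72 + 107) gives (4,1) = 122.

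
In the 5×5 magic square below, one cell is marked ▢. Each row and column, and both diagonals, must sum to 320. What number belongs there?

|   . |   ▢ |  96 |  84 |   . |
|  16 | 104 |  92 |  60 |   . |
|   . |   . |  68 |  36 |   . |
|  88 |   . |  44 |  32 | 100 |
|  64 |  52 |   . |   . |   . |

Row 2: 16 + 104 + 92 + 60 + ? = 320, so (2,5) = 48.
Row 4: 88 + 44 + 32 + 100 + ? = 320, so (4,2) = 56.
The remaining cell in column 3 is (5,3) = 320 − 300 = 20.
Column 4 needs 320; the known cells sum to 212, so (5,4) = 108.
From anti-diagonal, 320 − (60 + 68 + 56 + 64) gives (1,5) = 72.
Row 5 needs 320; the known cells sum to 244, so (5,5) = 76.
Column 5 needs 320; the known cells sum to 296, so (3,5) = 24.
Main diagonal needs 320; the known cells sum to 280, so (1,1) = 40.
Row 1 needs 320; the known cells sum to 292, so (1,2) = 28.

28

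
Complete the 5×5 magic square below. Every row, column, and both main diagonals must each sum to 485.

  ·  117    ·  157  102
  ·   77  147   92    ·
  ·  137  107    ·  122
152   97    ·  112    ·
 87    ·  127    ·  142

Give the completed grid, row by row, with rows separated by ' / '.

Column 2: 117 + 77 + 137 + 97 + ? = 485, so (5,2) = 57.
From main diagonal, 485 − (77 + 107 + 112 + 142) gives (1,1) = 47.
Row 1 needs 485; the known cells sum to 423, so (1,3) = 62.
From row 5, 485 − (87 + 57 + 127 + 142) gives (5,4) = 72.
The remaining cell in column 3 is (4,3) = 485 − 443 = 42.
From column 4, 485 − (157 + 92 + 112 + 72) gives (3,4) = 52.
Using row 3: 137 + 107 + 52 + 122 + ? → (3,1) = 485 − 418 = 67.
Row 4 must total 485; the given cells sum to 403, so (4,5) = 82.
Column 1 must total 485; the given cells sum to 353, so (2,1) = 132.
Column 5 needs 485; the known cells sum to 448, so (2,5) = 37.

47 117 62 157 102 / 132 77 147 92 37 / 67 137 107 52 122 / 152 97 42 112 82 / 87 57 127 72 142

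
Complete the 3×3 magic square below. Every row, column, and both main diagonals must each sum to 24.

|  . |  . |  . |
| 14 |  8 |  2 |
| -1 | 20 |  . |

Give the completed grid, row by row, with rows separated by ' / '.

11 -4 17 / 14 8 2 / -1 20 5

The remaining cell in row 3 is (3,3) = 24 − 19 = 5.
Column 1 needs 24; the known cells sum to 13, so (1,1) = 11.
Using column 2: 8 + 20 + ? → (1,2) = 24 − 28 = -4.
From column 3, 24 − (2 + 5) gives (1,3) = 17.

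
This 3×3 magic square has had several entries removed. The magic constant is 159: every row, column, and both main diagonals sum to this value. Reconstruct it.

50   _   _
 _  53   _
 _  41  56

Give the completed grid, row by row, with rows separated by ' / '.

The remaining cell in row 3 is (3,1) = 159 − 97 = 62.
Column 1: 50 + 62 + ? = 159, so (2,1) = 47.
Column 2: 53 + 41 + ? = 159, so (1,2) = 65.
Using anti-diagonal: 53 + 62 + ? → (1,3) = 159 − 115 = 44.
From row 2, 159 − (47 + 53) gives (2,3) = 59.

50 65 44 / 47 53 59 / 62 41 56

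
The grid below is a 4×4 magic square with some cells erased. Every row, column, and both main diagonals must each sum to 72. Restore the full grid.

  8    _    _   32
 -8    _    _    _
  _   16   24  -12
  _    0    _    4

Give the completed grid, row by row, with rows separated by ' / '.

8 20 12 32 / -8 36 -4 48 / 44 16 24 -12 / 28 0 40 4

Using row 3: 16 + 24 + (-12) + ? → (3,1) = 72 − 28 = 44.
The remaining cell in column 1 is (4,1) = 72 − 44 = 28.
From column 4, 72 − (32 + (-12) + 4) gives (2,4) = 48.
Main diagonal: 8 + 24 + 4 + ? = 72, so (2,2) = 36.
From anti-diagonal, 72 − (32 + 16 + 28) gives (2,3) = -4.
Row 4: 28 + 0 + 4 + ? = 72, so (4,3) = 40.
Column 2 needs 72; the known cells sum to 52, so (1,2) = 20.
The remaining cell in column 3 is (1,3) = 72 − 60 = 12.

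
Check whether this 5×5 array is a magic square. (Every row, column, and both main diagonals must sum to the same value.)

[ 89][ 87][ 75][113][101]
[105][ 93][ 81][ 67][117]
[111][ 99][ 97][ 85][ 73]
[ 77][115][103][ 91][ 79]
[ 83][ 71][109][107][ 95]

No — row 2 sums to 463 but column 2 sums to 465.

Row 1: 89 + 87 + 75 + 113 + 101 = 465.
Row 2: 105 + 93 + 81 + 67 + 117 = 463.
Row 3: 111 + 99 + 97 + 85 + 73 = 465.
Row 4: 77 + 115 + 103 + 91 + 79 = 465.
Row 5: 83 + 71 + 109 + 107 + 95 = 465.
Column 1: 89 + 105 + 111 + 77 + 83 = 465.
Column 2: 87 + 93 + 99 + 115 + 71 = 465.
Column 3: 75 + 81 + 97 + 103 + 109 = 465.
Column 4: 113 + 67 + 85 + 91 + 107 = 463.
Column 5: 101 + 117 + 73 + 79 + 95 = 465.
Main diagonal: 89 + 93 + 97 + 91 + 95 = 465.
Anti-diagonal: 101 + 67 + 97 + 115 + 83 = 463.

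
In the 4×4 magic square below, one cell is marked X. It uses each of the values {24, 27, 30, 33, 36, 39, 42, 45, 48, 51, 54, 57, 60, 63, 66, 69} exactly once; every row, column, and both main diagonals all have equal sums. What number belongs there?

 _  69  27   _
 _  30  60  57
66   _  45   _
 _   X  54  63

The 16 entries sum to 744, so each line sums to 744/4 = 186.
The remaining cell in row 2 is (2,1) = 186 − 147 = 39.
Main diagonal needs 186; the known cells sum to 138, so (1,1) = 48.
From row 1, 186 − (48 + 69 + 27) gives (1,4) = 42.
Column 1 must total 186; the given cells sum to 153, so (4,1) = 33.
The remaining cell in column 4 is (3,4) = 186 − 162 = 24.
Using anti-diagonal: 42 + 60 + 33 + ? → (3,2) = 186 − 135 = 51.
Row 4 must total 186; the given cells sum to 150, so (4,2) = 36.

36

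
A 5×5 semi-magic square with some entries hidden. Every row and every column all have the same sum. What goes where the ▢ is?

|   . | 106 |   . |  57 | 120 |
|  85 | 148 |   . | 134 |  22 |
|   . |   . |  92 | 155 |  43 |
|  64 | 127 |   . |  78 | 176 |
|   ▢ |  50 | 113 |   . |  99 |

Column 5 is complete and sums to 460; that is the magic constant.
Row 2 must total 460; the given cells sum to 389, so (2,3) = 71.
From row 4, 460 − (64 + 127 + 78 + 176) gives (4,3) = 15.
From column 2, 460 − (106 + 148 + 127 + 50) gives (3,2) = 29.
Column 3 must total 460; the given cells sum to 291, so (1,3) = 169.
From column 4, 460 − (57 + 134 + 155 + 78) gives (5,4) = 36.
Row 1: 106 + 169 + 57 + 120 + ? = 460, so (1,1) = 8.
Row 3: 29 + 92 + 155 + 43 + ? = 460, so (3,1) = 141.
The remaining cell in row 5 is (5,1) = 460 − 298 = 162.

162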